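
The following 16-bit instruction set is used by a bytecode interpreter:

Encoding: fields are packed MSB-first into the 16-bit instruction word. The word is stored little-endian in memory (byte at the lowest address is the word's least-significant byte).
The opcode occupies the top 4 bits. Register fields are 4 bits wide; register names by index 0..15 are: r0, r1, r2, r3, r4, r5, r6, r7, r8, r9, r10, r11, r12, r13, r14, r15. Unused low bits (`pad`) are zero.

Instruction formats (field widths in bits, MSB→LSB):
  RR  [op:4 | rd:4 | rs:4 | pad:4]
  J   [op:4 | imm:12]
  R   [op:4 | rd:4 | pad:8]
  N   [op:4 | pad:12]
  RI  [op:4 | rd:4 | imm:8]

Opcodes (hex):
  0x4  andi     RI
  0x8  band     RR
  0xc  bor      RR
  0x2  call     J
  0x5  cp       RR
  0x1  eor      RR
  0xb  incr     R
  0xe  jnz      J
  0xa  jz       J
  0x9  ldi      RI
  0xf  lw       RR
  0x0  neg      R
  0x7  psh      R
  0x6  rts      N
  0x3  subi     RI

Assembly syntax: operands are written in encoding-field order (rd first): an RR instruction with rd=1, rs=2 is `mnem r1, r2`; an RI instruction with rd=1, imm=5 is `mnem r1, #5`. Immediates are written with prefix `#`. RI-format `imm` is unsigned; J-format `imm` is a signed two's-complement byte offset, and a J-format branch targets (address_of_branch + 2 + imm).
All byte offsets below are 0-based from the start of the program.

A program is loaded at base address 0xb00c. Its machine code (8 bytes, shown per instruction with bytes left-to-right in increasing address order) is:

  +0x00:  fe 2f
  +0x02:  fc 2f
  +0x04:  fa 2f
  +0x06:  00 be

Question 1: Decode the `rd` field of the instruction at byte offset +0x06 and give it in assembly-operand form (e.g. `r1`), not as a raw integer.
@+06  little-endian(00 be) = 0xbe00
  op=0xbe00>>12=0xb ⇒ incr (R)
  rd: (w>>8)&0xf=0xe → r14

r14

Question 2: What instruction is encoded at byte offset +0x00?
[00] fe 2f → 0x2ffe
  top 4b → 0x2 → call [J]
  [11:0] imm=4094 (s12→-2) = #-2

call #-2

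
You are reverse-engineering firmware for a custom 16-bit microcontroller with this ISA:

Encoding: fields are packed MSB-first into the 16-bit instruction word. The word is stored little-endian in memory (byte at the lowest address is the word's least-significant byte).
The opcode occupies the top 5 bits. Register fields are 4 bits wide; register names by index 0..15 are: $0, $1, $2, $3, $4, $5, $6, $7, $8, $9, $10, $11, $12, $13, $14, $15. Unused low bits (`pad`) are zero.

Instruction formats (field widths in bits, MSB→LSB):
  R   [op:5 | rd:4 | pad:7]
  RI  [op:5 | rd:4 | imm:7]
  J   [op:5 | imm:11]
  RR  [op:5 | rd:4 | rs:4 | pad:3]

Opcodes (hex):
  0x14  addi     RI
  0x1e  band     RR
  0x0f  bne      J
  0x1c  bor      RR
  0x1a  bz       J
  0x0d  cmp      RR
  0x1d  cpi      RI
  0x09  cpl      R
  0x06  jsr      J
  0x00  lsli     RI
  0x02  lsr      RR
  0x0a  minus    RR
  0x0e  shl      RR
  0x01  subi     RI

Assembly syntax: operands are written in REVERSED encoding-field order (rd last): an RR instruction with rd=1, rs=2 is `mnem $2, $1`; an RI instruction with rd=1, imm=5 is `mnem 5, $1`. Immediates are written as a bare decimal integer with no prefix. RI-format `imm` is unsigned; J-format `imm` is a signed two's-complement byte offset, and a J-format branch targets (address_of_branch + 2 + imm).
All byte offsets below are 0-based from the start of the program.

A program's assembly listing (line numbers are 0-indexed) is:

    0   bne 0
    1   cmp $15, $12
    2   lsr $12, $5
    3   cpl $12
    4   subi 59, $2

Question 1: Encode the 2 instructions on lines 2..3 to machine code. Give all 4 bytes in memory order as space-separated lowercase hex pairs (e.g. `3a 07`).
2. lsr fields op=0x2:5|rd=5:4|rs=12:4|pad=0:3 → word 12e0h → e0 12
3. cpl fields op=0x9:5|rd=12:4|pad=0:7 → word 4e00h → 00 4e

e0 12 00 4e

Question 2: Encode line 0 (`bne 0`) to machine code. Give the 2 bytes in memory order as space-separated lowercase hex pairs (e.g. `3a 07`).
0. bne fields op=0xf:5|imm=0:11 → word 7800h → 00 78

00 78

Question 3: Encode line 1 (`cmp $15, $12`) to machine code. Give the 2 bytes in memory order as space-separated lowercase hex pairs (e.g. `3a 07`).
78 6e

1. cmp fields op=0xd:5|rd=12:4|rs=15:4|pad=0:3 → word 6e78h → 78 6e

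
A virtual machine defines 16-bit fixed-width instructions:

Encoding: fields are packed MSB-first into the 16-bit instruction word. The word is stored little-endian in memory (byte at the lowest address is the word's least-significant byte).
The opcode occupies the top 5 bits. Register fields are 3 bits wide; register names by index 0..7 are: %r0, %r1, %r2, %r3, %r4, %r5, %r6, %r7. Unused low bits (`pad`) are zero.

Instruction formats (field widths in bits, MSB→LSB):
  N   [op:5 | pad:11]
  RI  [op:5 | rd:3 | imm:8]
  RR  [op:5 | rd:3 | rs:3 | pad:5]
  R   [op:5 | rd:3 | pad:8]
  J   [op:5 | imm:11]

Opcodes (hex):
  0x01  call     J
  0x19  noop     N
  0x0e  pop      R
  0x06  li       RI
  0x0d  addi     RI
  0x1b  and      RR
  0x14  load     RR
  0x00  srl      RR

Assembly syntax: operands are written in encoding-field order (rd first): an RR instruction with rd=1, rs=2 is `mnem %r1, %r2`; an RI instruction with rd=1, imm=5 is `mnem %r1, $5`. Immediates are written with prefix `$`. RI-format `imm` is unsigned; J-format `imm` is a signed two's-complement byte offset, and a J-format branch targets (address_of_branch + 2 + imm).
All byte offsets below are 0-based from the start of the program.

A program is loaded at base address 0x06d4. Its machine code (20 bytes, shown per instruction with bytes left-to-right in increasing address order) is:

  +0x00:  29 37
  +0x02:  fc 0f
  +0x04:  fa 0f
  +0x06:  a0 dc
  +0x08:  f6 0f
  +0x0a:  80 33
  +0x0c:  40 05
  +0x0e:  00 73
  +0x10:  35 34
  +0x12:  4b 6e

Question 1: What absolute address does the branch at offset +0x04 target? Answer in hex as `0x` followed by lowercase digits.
0x06d4

off 0x04: read fa 0f as little → 0x0ffa
  op=0x0ffa>>11=0x1 ⇒ call (J)
  imm@[10:0]=0x7fa (s11→-6) ⇒ $-6
  target = base 0x06d4 + off 0x04 + 2 + imm -6 = 0x06d4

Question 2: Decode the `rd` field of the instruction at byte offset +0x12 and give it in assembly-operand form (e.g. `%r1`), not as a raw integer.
%r6

[12] 4b 6e → 0x6e4b
  top 5b → 0xd → addi [RI]
  rd: (w>>8)&0x7=0x6 → %r6
  imm: (w>>0)&0xff=0x4b → $75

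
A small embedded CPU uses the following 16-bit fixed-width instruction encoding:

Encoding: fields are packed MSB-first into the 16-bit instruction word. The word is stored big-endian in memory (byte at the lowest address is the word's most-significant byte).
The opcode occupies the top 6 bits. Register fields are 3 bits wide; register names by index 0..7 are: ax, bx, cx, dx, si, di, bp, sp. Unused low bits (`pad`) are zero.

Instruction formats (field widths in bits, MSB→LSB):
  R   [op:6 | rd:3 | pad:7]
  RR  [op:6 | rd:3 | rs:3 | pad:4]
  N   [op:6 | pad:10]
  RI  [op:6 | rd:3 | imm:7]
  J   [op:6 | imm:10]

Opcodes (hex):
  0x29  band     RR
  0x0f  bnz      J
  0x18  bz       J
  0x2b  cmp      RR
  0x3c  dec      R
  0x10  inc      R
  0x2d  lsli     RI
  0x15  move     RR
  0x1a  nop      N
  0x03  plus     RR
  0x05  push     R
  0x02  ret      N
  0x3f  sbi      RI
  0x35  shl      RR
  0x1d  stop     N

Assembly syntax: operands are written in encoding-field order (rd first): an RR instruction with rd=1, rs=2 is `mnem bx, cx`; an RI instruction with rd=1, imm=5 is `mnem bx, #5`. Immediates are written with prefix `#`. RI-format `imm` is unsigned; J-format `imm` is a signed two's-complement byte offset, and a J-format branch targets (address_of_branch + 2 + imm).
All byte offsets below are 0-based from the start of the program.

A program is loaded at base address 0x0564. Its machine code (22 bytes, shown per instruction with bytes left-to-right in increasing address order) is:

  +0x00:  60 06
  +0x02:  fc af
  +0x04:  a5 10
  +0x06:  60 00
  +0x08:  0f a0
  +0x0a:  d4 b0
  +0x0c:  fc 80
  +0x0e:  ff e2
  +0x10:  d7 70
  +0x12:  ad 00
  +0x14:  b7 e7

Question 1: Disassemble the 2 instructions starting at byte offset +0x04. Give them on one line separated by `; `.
band cx, bx; bz #0

+0x04: a5 10 ⇒ word 0xa510 (big)
  top 6b → 0x29 → band [RR]
  rd: (w>>7)&0x7=0x2 → cx
  rs: (w>>4)&0x7=0x1 → bx
+0x06: 60 00 ⇒ word 0x6000 (big)
  top 6b → 0x18 → bz [J]
  imm: (w>>0)&0x3ff=0x0 → #0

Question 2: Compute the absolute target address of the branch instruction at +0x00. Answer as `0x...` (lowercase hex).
@+00  big-endian(60 06) = 0x6006
  opcode bits[15:10]=0x18: bz/J
  imm@[9:0]=0x6 ⇒ #6
  target = base 0x0564 + off 0x00 + 2 + imm 6 = 0x056c

0x056c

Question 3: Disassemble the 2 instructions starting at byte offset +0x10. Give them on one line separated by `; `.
shl bp, sp; cmp cx, ax

off 0x10: read d7 70 as big → 0xd770
  opcode bits[15:10]=0x35: shl/RR
  [9:7] rd=6 = bp
  [6:4] rs=7 = sp
off 0x12: read ad 00 as big → 0xad00
  opcode bits[15:10]=0x2b: cmp/RR
  [9:7] rd=2 = cx
  [6:4] rs=0 = ax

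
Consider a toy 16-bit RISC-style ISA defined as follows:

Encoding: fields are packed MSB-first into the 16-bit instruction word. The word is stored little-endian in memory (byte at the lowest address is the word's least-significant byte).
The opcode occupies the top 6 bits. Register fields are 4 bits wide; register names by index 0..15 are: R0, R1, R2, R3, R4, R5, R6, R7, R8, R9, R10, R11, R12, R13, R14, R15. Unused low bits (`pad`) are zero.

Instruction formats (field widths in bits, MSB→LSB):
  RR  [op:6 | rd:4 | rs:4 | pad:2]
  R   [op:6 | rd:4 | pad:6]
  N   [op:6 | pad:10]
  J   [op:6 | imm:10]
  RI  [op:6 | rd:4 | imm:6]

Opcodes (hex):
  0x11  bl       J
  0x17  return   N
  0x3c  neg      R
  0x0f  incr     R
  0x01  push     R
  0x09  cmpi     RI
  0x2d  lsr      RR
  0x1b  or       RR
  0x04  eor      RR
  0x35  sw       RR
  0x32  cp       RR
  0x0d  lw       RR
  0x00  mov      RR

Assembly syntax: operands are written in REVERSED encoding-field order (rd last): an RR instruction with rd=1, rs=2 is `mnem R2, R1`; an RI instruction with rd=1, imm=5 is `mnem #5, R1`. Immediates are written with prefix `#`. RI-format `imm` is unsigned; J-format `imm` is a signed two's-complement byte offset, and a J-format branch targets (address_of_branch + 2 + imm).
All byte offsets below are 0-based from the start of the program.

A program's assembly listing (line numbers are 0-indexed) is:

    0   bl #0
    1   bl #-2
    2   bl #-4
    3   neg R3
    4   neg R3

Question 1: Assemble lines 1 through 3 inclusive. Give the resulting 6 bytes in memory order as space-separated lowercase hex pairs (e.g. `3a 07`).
1. bl fields op=0x11:6|imm=-2:10 → word 47feh → fe 47
2. bl fields op=0x11:6|imm=-4:10 → word 47fch → fc 47
3. neg fields op=0x3c:6|rd=3:4|pad=0:6 → word f0c0h → c0 f0

fe 47 fc 47 c0 f0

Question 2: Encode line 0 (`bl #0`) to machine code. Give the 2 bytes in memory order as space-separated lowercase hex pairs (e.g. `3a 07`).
00 44

0. bl fields op=0x11:6|imm=0:10 → word 4400h → 00 44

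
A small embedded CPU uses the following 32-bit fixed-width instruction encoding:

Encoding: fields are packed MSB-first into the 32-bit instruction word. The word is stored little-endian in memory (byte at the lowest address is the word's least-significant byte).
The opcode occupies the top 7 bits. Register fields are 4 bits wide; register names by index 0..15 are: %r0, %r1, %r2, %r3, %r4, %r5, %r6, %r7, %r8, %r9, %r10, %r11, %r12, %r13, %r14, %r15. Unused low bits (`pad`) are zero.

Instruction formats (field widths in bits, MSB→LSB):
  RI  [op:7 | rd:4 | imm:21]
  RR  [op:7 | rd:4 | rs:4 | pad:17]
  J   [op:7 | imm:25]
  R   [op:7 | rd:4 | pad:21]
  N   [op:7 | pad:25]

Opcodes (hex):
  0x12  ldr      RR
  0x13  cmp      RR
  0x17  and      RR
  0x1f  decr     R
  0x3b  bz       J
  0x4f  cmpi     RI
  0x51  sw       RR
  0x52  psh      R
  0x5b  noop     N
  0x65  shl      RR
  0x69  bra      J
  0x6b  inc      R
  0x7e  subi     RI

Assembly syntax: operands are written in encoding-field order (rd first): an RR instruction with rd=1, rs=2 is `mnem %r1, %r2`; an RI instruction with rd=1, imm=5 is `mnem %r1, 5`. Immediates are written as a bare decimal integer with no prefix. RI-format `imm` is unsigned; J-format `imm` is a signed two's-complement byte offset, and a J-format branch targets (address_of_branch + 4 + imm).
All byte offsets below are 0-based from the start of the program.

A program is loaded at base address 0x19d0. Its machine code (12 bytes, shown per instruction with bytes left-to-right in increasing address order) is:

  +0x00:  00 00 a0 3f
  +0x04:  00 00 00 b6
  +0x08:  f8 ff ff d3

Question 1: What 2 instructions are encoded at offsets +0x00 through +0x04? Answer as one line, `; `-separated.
decr %r13; noop

+0x00: 00 00 a0 3f ⇒ word 0x3fa00000 (little)
  top 7b → 0x1f → decr [R]
  [24:21] rd=13 = %r13
+0x04: 00 00 00 b6 ⇒ word 0xb6000000 (little)
  top 7b → 0x5b → noop [N]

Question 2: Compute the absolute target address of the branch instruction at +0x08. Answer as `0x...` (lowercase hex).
+0x08: f8 ff ff d3 ⇒ word 0xd3fffff8 (little)
  opcode bits[31:25]=0x69: bra/J
  imm: (w>>0)&0x1ffffff=0x1fffff8 (s25→-8) → -8
  target = base 0x19d0 + off 0x08 + 4 + imm -8 = 0x19d4

0x19d4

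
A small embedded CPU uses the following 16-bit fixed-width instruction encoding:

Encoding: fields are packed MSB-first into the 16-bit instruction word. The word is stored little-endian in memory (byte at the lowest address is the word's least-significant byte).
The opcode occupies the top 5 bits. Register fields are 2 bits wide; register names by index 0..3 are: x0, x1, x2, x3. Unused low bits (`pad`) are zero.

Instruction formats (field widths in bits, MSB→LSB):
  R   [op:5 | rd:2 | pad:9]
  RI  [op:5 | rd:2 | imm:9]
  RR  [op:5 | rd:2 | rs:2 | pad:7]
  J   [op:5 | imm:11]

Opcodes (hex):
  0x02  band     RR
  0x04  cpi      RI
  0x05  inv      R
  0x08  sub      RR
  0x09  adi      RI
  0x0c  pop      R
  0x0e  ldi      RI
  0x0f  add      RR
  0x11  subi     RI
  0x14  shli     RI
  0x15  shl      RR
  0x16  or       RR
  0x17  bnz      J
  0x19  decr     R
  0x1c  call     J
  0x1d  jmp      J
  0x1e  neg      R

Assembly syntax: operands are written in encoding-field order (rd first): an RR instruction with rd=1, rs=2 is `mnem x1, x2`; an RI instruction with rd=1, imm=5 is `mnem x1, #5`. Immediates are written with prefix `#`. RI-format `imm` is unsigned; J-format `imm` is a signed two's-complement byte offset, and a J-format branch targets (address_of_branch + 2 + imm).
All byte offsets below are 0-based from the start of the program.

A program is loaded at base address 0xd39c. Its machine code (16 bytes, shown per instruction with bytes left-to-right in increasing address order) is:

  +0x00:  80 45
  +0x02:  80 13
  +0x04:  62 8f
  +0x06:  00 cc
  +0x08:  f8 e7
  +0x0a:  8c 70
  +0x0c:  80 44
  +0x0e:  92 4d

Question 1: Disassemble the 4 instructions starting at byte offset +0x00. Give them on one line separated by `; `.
sub x2, x3; band x1, x3; subi x3, #354; decr x2

[00] 80 45 → 0x4580
  op=0x4580>>11=0x8 ⇒ sub (RR)
  rd@[10:9]=0x2 ⇒ x2
  rs@[8:7]=0x3 ⇒ x3
[02] 80 13 → 0x1380
  op=0x1380>>11=0x2 ⇒ band (RR)
  rd@[10:9]=0x1 ⇒ x1
  rs@[8:7]=0x3 ⇒ x3
[04] 62 8f → 0x8f62
  op=0x8f62>>11=0x11 ⇒ subi (RI)
  rd@[10:9]=0x3 ⇒ x3
  imm@[8:0]=0x162 ⇒ #354
[06] 00 cc → 0xcc00
  op=0xcc00>>11=0x19 ⇒ decr (R)
  rd@[10:9]=0x2 ⇒ x2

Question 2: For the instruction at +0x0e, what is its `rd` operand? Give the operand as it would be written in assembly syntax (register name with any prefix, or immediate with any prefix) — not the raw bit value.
x2

+0x0e: 92 4d ⇒ word 0x4d92 (little)
  top 5b → 0x9 → adi [RI]
  rd@[10:9]=0x2 ⇒ x2
  imm@[8:0]=0x192 ⇒ #402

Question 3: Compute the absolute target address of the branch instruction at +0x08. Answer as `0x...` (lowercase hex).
+0x08: f8 e7 ⇒ word 0xe7f8 (little)
  opcode bits[15:11]=0x1c: call/J
  [10:0] imm=2040 (s11→-8) = #-8
  target = base 0xd39c + off 0x08 + 2 + imm -8 = 0xd39e

0xd39e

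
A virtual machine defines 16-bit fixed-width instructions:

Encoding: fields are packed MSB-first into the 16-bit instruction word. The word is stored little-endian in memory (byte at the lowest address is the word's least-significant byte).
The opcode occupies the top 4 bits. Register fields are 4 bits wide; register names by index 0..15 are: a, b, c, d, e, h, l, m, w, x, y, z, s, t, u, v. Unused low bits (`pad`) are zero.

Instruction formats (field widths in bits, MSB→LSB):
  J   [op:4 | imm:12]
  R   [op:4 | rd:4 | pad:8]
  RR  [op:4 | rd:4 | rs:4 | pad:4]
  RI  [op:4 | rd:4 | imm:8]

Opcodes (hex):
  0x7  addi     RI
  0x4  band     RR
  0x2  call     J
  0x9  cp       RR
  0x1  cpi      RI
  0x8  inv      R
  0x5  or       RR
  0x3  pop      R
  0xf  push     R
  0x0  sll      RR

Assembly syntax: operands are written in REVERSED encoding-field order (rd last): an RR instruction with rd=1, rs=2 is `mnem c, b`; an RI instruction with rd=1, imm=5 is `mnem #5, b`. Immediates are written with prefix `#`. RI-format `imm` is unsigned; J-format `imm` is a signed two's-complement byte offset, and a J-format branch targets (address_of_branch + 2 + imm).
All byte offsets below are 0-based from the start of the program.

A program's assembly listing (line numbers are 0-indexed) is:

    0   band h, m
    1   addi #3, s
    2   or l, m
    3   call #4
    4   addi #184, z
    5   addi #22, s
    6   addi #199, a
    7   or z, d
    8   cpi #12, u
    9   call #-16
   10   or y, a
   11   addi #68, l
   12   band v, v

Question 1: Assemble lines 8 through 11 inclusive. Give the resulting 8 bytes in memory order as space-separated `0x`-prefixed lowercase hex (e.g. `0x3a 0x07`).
0x0c 0x1e 0xf0 0x2f 0xa0 0x50 0x44 0x76

8. cpi fields op=0x1:4|rd=14:4|imm=12:8 → word 1e0ch → 0c 1e
9. call fields op=0x2:4|imm=-16:12 → word 2ff0h → f0 2f
10. or fields op=0x5:4|rd=0:4|rs=10:4|pad=0:4 → word 50a0h → a0 50
11. addi fields op=0x7:4|rd=6:4|imm=68:8 → word 7644h → 44 76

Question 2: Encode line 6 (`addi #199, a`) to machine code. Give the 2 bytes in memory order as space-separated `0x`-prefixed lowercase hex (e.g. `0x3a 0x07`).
0xc7 0x70

L6: addi op=0x7:4|rd=0:4|imm=199:8 ⇒ 0x70c7 ⇒ little c7 70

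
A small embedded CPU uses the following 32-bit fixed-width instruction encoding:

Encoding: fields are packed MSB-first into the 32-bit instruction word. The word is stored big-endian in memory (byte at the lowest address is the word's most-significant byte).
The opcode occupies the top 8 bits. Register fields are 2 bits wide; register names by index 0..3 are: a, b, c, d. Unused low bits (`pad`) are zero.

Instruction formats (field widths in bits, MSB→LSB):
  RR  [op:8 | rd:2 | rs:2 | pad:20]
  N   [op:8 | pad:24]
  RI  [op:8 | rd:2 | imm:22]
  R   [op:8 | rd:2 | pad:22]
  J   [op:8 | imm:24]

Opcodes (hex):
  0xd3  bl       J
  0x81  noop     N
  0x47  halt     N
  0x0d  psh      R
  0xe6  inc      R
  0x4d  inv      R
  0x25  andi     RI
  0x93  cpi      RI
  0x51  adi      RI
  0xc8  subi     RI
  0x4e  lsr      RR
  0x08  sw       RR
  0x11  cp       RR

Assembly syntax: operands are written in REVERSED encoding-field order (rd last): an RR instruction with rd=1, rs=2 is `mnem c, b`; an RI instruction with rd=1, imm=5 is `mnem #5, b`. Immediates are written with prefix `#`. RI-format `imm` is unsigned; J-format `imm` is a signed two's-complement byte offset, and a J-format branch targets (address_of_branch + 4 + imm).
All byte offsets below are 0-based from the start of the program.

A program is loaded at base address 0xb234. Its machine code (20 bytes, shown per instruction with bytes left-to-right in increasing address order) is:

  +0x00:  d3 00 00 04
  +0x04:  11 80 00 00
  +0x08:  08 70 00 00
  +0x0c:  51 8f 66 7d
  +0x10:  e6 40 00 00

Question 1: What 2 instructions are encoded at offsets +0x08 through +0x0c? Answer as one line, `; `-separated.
@+08  big-endian(08 70 00 00) = 0x08700000
  opcode bits[31:24]=0x8: sw/RR
  rd: (w>>22)&0x3=0x1 → b
  rs: (w>>20)&0x3=0x3 → d
@+0c  big-endian(51 8f 66 7d) = 0x518f667d
  opcode bits[31:24]=0x51: adi/RI
  rd: (w>>22)&0x3=0x2 → c
  imm: (w>>0)&0x3fffff=0xf667d → #1009277

sw d, b; adi #1009277, c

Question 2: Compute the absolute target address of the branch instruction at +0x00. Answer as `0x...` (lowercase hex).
0xb23c

off 0x00: read d3 00 00 04 as big → 0xd3000004
  opcode bits[31:24]=0xd3: bl/J
  imm@[23:0]=0x4 ⇒ #4
  target = base 0xb234 + off 0x00 + 4 + imm 4 = 0xb23c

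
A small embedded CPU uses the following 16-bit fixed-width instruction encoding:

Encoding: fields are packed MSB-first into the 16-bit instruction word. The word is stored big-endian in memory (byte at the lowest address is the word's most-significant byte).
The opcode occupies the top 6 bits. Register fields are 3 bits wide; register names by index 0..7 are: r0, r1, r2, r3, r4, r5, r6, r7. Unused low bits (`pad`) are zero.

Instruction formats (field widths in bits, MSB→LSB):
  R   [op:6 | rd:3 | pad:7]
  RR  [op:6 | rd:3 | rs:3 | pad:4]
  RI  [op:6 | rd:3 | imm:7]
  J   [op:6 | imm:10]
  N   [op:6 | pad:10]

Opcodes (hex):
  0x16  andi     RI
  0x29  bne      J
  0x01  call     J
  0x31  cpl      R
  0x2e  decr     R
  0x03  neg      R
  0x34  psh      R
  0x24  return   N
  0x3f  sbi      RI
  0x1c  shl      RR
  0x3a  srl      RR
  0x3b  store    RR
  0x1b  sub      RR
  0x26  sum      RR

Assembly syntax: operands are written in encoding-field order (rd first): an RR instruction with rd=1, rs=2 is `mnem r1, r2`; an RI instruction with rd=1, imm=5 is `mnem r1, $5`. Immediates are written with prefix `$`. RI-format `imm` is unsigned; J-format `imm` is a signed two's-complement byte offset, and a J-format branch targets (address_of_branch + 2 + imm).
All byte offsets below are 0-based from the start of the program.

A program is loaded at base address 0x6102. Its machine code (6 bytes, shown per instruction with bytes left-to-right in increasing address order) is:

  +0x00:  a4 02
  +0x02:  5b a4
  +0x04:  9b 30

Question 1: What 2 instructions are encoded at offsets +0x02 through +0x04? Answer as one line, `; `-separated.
off 0x02: read 5b a4 as big → 0x5ba4
  op=0x5ba4>>10=0x16 ⇒ andi (RI)
  [9:7] rd=7 = r7
  [6:0] imm=36 = $36
off 0x04: read 9b 30 as big → 0x9b30
  op=0x9b30>>10=0x26 ⇒ sum (RR)
  [9:7] rd=6 = r6
  [6:4] rs=3 = r3

andi r7, $36; sum r6, r3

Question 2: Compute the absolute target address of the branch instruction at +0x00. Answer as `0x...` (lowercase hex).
0x6106

off 0x00: read a4 02 as big → 0xa402
  opcode bits[15:10]=0x29: bne/J
  [9:0] imm=2 = $2
  target = base 0x6102 + off 0x00 + 2 + imm 2 = 0x6106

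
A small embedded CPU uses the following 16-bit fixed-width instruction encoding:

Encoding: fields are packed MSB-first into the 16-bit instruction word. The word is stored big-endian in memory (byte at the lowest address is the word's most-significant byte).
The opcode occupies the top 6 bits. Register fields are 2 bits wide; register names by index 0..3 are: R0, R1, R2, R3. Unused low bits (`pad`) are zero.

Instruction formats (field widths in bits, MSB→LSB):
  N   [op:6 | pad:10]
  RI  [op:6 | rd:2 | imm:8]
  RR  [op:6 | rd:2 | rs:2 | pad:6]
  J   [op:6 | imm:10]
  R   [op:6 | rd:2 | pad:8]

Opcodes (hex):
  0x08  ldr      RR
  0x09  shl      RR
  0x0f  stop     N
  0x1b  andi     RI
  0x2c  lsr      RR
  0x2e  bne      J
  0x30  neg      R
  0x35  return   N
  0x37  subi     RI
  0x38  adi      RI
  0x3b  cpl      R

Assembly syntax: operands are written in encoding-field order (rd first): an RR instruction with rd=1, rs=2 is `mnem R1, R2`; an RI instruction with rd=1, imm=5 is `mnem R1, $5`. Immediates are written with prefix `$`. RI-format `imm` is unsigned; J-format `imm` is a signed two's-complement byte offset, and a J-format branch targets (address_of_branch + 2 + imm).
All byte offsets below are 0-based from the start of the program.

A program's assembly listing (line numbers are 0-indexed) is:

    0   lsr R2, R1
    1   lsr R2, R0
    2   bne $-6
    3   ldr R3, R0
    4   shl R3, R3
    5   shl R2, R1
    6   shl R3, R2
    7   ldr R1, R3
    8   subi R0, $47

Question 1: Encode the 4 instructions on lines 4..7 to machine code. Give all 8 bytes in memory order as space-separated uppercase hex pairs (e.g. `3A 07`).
line 4 (shl): pack op=0x9:6|rd=3:2|rs=3:2|pad=0:6 = 0x27c0; big→ 27 c0
line 5 (shl): pack op=0x9:6|rd=2:2|rs=1:2|pad=0:6 = 0x2640; big→ 26 40
line 6 (shl): pack op=0x9:6|rd=3:2|rs=2:2|pad=0:6 = 0x2780; big→ 27 80
line 7 (ldr): pack op=0x8:6|rd=1:2|rs=3:2|pad=0:6 = 0x21c0; big→ 21 c0

27 C0 26 40 27 80 21 C0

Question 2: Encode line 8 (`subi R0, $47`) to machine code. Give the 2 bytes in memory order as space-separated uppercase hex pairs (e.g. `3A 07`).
DC 2F

line 8 (subi): pack op=0x37:6|rd=0:2|imm=47:8 = 0xdc2f; big→ dc 2f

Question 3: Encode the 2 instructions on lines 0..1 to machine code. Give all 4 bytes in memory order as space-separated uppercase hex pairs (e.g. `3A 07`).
line 0 (lsr): pack op=0x2c:6|rd=2:2|rs=1:2|pad=0:6 = 0xb240; big→ b2 40
line 1 (lsr): pack op=0x2c:6|rd=2:2|rs=0:2|pad=0:6 = 0xb200; big→ b2 00

B2 40 B2 00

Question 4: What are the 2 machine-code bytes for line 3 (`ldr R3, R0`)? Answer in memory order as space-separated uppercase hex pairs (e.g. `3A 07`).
line 3 (ldr): pack op=0x8:6|rd=3:2|rs=0:2|pad=0:6 = 0x2300; big→ 23 00

23 00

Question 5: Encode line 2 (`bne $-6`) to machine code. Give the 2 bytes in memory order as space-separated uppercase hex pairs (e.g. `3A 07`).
BB FA

L2: bne op=0x2e:6|imm=-6:10 ⇒ 0xbbfa ⇒ big bb fa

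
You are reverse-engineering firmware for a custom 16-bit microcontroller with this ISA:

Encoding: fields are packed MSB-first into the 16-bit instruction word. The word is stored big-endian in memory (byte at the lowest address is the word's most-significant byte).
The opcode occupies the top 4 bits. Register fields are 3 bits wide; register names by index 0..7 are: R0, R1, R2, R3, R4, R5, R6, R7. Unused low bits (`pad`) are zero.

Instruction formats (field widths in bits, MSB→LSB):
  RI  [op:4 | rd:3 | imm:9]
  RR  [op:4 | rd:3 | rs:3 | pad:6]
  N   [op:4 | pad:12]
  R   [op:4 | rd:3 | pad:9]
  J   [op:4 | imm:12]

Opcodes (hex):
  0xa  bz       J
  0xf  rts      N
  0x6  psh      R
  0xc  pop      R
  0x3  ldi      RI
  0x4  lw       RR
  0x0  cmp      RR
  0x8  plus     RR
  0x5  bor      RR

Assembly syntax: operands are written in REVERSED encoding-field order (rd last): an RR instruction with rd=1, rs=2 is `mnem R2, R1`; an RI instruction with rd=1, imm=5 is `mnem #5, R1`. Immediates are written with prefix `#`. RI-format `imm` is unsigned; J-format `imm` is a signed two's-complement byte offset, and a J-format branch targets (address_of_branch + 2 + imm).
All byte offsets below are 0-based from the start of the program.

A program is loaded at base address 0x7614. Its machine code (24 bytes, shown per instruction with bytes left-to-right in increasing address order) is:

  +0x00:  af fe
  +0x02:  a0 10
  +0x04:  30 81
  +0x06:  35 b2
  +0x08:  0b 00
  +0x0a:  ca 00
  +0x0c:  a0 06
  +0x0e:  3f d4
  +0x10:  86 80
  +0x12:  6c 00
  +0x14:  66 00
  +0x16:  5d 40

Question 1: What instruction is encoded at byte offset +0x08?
cmp R4, R5

@+08  big-endian(0b 00) = 0x0b00
  opcode bits[15:12]=0x0: cmp/RR
  [11:9] rd=5 = R5
  [8:6] rs=4 = R4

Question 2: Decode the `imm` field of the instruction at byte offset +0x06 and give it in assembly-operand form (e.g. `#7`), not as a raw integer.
+0x06: 35 b2 ⇒ word 0x35b2 (big)
  top 4b → 0x3 → ldi [RI]
  rd: (w>>9)&0x7=0x2 → R2
  imm: (w>>0)&0x1ff=0x1b2 → #434

#434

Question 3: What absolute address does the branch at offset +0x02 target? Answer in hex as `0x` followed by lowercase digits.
[02] a0 10 → 0xa010
  top 4b → 0xa → bz [J]
  imm@[11:0]=0x10 ⇒ #16
  target = base 0x7614 + off 0x02 + 2 + imm 16 = 0x7628

0x7628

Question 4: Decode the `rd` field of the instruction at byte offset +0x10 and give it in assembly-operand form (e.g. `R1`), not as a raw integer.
off 0x10: read 86 80 as big → 0x8680
  op=0x8680>>12=0x8 ⇒ plus (RR)
  rd@[11:9]=0x3 ⇒ R3
  rs@[8:6]=0x2 ⇒ R2

R3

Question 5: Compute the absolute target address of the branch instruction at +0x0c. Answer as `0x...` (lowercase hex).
0x7628

+0x0c: a0 06 ⇒ word 0xa006 (big)
  top 4b → 0xa → bz [J]
  [11:0] imm=6 = #6
  target = base 0x7614 + off 0x0c + 2 + imm 6 = 0x7628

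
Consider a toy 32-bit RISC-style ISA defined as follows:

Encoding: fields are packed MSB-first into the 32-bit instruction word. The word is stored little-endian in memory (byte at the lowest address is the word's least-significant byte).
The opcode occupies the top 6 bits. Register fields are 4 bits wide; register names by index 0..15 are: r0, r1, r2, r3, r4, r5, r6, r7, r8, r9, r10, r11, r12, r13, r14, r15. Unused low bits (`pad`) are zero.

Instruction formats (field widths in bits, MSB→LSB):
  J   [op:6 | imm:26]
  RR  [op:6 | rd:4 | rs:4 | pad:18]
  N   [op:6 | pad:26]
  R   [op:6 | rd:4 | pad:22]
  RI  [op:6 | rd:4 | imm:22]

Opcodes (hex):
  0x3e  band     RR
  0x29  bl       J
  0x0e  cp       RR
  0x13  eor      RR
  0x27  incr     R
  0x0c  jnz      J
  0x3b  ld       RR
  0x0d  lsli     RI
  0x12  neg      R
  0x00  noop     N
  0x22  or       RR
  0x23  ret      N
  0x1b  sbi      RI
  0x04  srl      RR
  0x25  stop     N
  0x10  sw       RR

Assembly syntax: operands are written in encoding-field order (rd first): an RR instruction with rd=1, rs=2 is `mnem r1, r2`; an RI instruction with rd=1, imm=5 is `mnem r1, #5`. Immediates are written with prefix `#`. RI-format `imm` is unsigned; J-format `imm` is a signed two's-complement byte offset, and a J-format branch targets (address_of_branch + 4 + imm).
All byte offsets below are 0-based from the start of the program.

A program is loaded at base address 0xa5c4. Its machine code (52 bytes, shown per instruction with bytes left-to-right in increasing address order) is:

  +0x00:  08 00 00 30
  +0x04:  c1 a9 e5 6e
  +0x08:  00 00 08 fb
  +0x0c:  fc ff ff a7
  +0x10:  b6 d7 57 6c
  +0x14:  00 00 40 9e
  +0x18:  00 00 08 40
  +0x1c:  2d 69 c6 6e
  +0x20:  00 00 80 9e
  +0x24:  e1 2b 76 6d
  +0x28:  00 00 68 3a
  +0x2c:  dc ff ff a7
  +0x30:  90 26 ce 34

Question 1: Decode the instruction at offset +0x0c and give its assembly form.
off 0x0c: read fc ff ff a7 as little → 0xa7fffffc
  op=0xa7fffffc>>26=0x29 ⇒ bl (J)
  imm: (w>>0)&0x3ffffff=0x3fffffc (s26→-4) → #-4

bl #-4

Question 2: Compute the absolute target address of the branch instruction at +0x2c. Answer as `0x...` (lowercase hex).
0xa5d0

off 0x2c: read dc ff ff a7 as little → 0xa7ffffdc
  opcode bits[31:26]=0x29: bl/J
  [25:0] imm=67108828 (s26→-36) = #-36
  target = base 0xa5c4 + off 0x2c + 4 + imm -36 = 0xa5d0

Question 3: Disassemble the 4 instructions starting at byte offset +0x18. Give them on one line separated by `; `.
sw r0, r2; sbi r11, #420141; incr r10; sbi r5, #3550177

@+18  little-endian(00 00 08 40) = 0x40080000
  opcode bits[31:26]=0x10: sw/RR
  rd: (w>>22)&0xf=0x0 → r0
  rs: (w>>18)&0xf=0x2 → r2
@+1c  little-endian(2d 69 c6 6e) = 0x6ec6692d
  opcode bits[31:26]=0x1b: sbi/RI
  rd: (w>>22)&0xf=0xb → r11
  imm: (w>>0)&0x3fffff=0x6692d → #420141
@+20  little-endian(00 00 80 9e) = 0x9e800000
  opcode bits[31:26]=0x27: incr/R
  rd: (w>>22)&0xf=0xa → r10
@+24  little-endian(e1 2b 76 6d) = 0x6d762be1
  opcode bits[31:26]=0x1b: sbi/RI
  rd: (w>>22)&0xf=0x5 → r5
  imm: (w>>0)&0x3fffff=0x362be1 → #3550177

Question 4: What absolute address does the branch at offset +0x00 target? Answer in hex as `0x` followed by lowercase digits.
@+00  little-endian(08 00 00 30) = 0x30000008
  opcode bits[31:26]=0xc: jnz/J
  [25:0] imm=8 = #8
  target = base 0xa5c4 + off 0x00 + 4 + imm 8 = 0xa5d0

0xa5d0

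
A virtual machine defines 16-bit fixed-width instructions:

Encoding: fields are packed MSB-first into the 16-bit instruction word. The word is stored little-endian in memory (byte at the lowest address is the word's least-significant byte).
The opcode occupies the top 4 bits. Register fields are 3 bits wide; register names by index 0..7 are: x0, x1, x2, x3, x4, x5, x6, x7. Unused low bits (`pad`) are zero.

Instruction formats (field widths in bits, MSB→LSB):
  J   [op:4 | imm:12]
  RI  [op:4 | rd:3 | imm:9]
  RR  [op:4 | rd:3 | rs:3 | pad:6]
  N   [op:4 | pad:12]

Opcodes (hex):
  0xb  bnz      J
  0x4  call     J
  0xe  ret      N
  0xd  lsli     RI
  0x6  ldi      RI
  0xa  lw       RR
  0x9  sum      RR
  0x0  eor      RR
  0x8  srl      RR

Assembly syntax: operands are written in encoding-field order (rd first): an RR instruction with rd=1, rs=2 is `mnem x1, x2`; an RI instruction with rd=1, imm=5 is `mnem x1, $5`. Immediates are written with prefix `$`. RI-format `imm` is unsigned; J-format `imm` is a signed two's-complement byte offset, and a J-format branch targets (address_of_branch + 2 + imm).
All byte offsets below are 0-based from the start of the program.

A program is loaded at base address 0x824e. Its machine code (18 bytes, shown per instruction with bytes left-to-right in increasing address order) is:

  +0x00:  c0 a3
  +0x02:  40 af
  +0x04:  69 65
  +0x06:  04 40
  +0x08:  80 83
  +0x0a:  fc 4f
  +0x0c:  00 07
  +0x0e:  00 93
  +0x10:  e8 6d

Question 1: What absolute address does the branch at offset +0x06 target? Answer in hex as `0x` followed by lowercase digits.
+0x06: 04 40 ⇒ word 0x4004 (little)
  top 4b → 0x4 → call [J]
  [11:0] imm=4 = $4
  target = base 0x824e + off 0x06 + 2 + imm 4 = 0x825a

0x825a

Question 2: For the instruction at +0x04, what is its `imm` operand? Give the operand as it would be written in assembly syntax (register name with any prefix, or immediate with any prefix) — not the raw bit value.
$361

[04] 69 65 → 0x6569
  opcode bits[15:12]=0x6: ldi/RI
  rd@[11:9]=0x2 ⇒ x2
  imm@[8:0]=0x169 ⇒ $361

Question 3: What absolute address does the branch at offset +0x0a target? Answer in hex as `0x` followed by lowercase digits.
@+0a  little-endian(fc 4f) = 0x4ffc
  op=0x4ffc>>12=0x4 ⇒ call (J)
  [11:0] imm=4092 (s12→-4) = $-4
  target = base 0x824e + off 0x0a + 2 + imm -4 = 0x8256

0x8256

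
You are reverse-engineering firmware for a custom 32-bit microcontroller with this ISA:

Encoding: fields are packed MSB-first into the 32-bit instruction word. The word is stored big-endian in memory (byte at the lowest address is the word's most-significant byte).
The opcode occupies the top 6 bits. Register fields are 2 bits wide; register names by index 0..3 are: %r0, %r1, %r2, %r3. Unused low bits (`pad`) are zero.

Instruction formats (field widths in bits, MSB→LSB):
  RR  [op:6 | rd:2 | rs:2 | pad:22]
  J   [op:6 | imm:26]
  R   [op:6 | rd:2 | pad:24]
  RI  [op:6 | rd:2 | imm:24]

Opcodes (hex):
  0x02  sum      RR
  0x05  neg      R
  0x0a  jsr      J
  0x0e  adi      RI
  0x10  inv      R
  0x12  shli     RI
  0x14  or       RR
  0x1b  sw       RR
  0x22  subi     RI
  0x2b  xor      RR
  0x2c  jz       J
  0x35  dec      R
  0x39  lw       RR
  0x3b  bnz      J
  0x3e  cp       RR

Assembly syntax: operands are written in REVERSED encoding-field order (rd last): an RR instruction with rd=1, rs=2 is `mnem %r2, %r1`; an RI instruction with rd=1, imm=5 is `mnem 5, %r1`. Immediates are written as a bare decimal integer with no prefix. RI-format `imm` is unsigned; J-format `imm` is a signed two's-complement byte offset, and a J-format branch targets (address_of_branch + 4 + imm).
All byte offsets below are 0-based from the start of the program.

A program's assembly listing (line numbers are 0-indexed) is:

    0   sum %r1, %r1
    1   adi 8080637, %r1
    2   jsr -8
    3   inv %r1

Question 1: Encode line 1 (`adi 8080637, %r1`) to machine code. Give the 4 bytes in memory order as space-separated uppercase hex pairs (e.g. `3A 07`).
39 7B 4C FD

L1: adi op=0xe:6|rd=1:2|imm=8080637:24 ⇒ 0x397b4cfd ⇒ big 39 7b 4c fd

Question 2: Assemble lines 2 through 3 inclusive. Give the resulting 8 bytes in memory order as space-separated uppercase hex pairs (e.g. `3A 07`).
2. jsr fields op=0xa:6|imm=-8:26 → word 2bfffff8h → 2b ff ff f8
3. inv fields op=0x10:6|rd=1:2|pad=0:24 → word 41000000h → 41 00 00 00

2B FF FF F8 41 00 00 00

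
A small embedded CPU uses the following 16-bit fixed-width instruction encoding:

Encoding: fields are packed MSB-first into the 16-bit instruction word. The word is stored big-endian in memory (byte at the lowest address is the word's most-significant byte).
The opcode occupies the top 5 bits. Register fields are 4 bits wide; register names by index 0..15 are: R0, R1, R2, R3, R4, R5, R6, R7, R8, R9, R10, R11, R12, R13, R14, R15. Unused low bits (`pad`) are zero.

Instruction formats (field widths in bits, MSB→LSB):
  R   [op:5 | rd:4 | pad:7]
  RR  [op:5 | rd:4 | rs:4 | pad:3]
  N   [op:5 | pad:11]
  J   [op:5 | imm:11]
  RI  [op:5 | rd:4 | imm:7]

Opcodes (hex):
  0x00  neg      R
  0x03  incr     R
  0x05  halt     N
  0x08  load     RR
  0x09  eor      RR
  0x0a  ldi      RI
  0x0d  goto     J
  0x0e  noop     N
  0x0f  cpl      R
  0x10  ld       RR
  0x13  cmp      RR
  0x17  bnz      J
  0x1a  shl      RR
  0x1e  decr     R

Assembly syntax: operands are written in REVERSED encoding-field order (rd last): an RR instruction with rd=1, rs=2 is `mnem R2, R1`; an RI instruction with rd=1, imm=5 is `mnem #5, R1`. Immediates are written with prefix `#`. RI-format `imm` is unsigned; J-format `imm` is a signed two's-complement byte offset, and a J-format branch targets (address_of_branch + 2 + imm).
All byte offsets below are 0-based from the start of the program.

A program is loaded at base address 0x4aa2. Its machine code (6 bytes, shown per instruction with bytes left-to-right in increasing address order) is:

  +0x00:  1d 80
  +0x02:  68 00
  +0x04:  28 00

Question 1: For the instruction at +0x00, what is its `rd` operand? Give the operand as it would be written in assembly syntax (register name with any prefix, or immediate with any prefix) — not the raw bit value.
R11

off 0x00: read 1d 80 as big → 0x1d80
  opcode bits[15:11]=0x3: incr/R
  rd: (w>>7)&0xf=0xb → R11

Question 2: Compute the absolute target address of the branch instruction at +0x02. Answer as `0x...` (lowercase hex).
off 0x02: read 68 00 as big → 0x6800
  top 5b → 0xd → goto [J]
  imm@[10:0]=0x0 ⇒ #0
  target = base 0x4aa2 + off 0x02 + 2 + imm 0 = 0x4aa6

0x4aa6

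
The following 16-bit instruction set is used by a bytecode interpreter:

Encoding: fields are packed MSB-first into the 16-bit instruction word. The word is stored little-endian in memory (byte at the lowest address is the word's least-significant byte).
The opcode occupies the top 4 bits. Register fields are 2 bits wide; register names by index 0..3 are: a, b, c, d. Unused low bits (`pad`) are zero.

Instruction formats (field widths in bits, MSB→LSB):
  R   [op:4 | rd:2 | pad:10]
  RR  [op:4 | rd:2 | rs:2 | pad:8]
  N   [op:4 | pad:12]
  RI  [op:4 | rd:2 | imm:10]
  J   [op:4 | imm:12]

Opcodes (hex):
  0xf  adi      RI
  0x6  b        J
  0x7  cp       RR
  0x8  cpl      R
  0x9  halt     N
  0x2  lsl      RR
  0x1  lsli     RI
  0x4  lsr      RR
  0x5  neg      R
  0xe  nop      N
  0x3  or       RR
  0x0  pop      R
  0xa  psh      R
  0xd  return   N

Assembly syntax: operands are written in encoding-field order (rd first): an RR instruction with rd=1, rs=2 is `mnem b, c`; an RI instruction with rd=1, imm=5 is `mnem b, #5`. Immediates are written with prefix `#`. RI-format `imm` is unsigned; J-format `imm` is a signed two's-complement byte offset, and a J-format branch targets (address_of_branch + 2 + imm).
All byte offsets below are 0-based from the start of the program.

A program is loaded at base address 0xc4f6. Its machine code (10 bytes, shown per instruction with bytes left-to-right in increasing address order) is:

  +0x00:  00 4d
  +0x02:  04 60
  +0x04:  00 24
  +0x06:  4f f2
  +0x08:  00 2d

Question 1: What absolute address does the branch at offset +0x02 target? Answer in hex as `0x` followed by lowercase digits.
+0x02: 04 60 ⇒ word 0x6004 (little)
  top 4b → 0x6 → b [J]
  [11:0] imm=4 = #4
  target = base 0xc4f6 + off 0x02 + 2 + imm 4 = 0xc4fe

0xc4fe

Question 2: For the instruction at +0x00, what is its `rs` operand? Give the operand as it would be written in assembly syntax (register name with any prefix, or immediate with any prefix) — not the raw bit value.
+0x00: 00 4d ⇒ word 0x4d00 (little)
  opcode bits[15:12]=0x4: lsr/RR
  rd: (w>>10)&0x3=0x3 → d
  rs: (w>>8)&0x3=0x1 → b

b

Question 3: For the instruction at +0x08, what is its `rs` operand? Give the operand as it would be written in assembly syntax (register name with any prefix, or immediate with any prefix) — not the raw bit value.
b

@+08  little-endian(00 2d) = 0x2d00
  opcode bits[15:12]=0x2: lsl/RR
  rd@[11:10]=0x3 ⇒ d
  rs@[9:8]=0x1 ⇒ b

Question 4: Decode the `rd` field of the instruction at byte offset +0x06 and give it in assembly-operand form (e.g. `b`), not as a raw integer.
a

@+06  little-endian(4f f2) = 0xf24f
  top 4b → 0xf → adi [RI]
  rd: (w>>10)&0x3=0x0 → a
  imm: (w>>0)&0x3ff=0x24f → #591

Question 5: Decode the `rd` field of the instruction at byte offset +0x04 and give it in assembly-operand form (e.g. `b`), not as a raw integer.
b

+0x04: 00 24 ⇒ word 0x2400 (little)
  op=0x2400>>12=0x2 ⇒ lsl (RR)
  [11:10] rd=1 = b
  [9:8] rs=0 = a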